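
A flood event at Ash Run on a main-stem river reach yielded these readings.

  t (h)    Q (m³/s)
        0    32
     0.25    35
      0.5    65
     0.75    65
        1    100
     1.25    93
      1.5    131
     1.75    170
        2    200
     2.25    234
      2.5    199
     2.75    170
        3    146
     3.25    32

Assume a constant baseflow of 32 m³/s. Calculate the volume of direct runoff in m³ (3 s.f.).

Direct-runoff ordinates (Q − Q_b): 0.0, 3.0, 33.0, 33.0, 68.0, 61.0, 99.0, 138.0, 168.0, 202.0, 167.0, 138.0, 114.0, 0.0 m³/s.
ΣQ_DR = 1224 m³/s.
With Δt = 0.25 h = 900 s, V = ΣQ_DR · Δt = 1224 × 900 = 1.10 × 10^6 m³.

V ≈ 1.10 × 10^6 m³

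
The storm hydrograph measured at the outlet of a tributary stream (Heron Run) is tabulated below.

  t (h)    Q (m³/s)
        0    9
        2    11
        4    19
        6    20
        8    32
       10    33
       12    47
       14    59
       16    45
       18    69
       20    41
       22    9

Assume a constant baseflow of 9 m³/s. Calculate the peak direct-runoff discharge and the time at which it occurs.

Subtracting baseflow gives direct-runoff ordinates: 0.0, 2.0, 10.0, 11.0, 23.0, 24.0, 38.0, 50.0, 36.0, 60.0, 32.0, 0.0 m³/s.
The maximum is 60.0 m³/s, occurring at the reading for t = 18 h.

Q_p = 60.0 m³/s at t = 18 h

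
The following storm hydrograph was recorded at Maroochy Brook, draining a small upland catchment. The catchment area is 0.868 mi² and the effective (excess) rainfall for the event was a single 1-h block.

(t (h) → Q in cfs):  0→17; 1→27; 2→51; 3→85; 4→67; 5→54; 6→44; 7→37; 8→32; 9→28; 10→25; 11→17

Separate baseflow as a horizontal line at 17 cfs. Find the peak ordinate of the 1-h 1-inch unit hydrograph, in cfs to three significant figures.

Direct runoff: 0.0, 10.0, 34.0, 68.0, 50.0, 37.0, 27.0, 20.0, 15.0, 11.0, 8.0, 0.0 cfs; ΣQ_DR = 280.0 cfs, peak = 68.0 cfs.
Runoff depth d = ΣQ_DR·Δt / A = 280.0 × 3600 / (0.868 mi²) = 0.4999 in.
The 1-inch UH is the DRH scaled by (1 in)/d, so U_p = 68.0 × 1/0.4999 = 136 cfs.

U_p ≈ 136 cfs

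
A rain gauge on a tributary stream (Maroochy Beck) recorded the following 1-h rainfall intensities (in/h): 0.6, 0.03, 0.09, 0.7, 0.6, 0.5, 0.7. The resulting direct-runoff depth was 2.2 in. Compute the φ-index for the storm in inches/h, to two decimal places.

Only the 5 blocks with intensity above φ contribute runoff: 0.6, 0.7, 0.6, 0.5, 0.7 in/h.
Σ(I−φ)·Δt = d  ⇒  (0.6+0.7+0.6+0.5+0.7 − 5φ)·1 = 2.2
φ = (3.100 − 2.2/1) / 5 = 0.18 in/h.

φ ≈ 0.18 in/h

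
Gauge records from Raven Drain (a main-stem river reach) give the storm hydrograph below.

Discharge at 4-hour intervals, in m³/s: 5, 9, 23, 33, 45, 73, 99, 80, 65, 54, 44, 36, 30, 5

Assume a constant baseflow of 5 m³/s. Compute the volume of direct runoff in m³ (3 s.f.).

V ≈ 7.65 × 10^6 m³

Direct-runoff ordinates (Q − Q_b): 0.0, 4.0, 18.0, 28.0, 40.0, 68.0, 94.0, 75.0, 60.0, 49.0, 39.0, 31.0, 25.0, 0.0 m³/s.
ΣQ_DR = 531.0 m³/s.
With Δt = 4 h = 14400 s, V = ΣQ_DR · Δt = 531.0 × 14400 = 7.65 × 10^6 m³.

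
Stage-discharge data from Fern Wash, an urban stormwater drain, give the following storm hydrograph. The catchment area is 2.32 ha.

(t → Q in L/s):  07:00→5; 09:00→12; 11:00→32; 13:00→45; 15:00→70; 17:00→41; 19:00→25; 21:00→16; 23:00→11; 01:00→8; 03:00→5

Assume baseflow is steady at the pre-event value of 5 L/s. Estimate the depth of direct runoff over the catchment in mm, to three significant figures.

d ≈ 66.7 mm

Direct runoff: 0.0, 7.0, 27.0, 40.0, 65.0, 36.0, 20.0, 11.0, 6.0, 3.0, 0.0 L/s; ΣQ_DR = 215.0 L/s.
V = ΣQ_DR · Δt = 215.0 × 7200 s = 1.548 × 10^6 L.
Over A = 2.32 ha, depth = V / A = 66.7 mm.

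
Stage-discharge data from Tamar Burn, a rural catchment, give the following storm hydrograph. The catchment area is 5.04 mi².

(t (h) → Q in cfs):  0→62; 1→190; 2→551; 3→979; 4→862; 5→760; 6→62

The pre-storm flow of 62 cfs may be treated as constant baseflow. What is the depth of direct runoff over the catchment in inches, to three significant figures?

Direct runoff: 0.0, 128.0, 489.0, 917.0, 800.0, 698.0, 0.0 cfs; ΣQ_DR = 3032 cfs.
V = ΣQ_DR · Δt = 3032 × 3600 s = 1.092 × 10^7 ft³.
Over A = 5.04 mi², depth = V / A = 0.932 in.

d ≈ 0.932 in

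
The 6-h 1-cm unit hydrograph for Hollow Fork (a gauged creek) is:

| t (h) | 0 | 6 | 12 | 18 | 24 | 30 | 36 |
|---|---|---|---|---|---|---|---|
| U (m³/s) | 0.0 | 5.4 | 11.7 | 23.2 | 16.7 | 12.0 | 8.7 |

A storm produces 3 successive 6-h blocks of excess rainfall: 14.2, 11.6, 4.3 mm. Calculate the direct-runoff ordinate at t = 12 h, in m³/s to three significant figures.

Q ≈ 22.9 m³/s

By discrete convolution, Q_j = Σ (P_i / 10 mm) · U_{j−i}.
At t = 12 h (j=2): Q = (14.2/10)·11.7 + (11.6/10)·5.4 + (4.3/10)·0.0 = 22.9 m³/s.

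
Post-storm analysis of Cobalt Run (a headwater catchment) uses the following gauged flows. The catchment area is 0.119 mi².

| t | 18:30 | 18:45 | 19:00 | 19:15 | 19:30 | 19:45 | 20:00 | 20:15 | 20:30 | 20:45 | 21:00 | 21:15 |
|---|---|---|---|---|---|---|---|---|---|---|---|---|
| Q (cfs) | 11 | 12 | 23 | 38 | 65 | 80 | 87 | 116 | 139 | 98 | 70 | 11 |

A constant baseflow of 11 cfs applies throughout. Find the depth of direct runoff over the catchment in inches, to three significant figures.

Direct runoff: 0.0, 1.0, 12.0, 27.0, 54.0, 69.0, 76.0, 105.0, 128.0, 87.0, 59.0, 0.0 cfs; ΣQ_DR = 618.0 cfs.
V = ΣQ_DR · Δt = 618.0 × 900 s = 5.562 × 10^5 ft³.
Over A = 0.119 mi², depth = V / A = 2.01 in.

d ≈ 2.01 in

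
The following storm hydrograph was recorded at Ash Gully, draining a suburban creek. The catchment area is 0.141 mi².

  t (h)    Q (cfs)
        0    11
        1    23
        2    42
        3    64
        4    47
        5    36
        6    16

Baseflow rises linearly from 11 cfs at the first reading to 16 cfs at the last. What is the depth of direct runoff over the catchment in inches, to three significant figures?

Direct runoff: 0.00, 11.17, 29.33, 50.50, 32.67, 20.83, 0.00 cfs; ΣQ_DR = 144.5 cfs.
V = ΣQ_DR · Δt = 144.5 × 3600 s = 5.202 × 10^5 ft³.
Over A = 0.141 mi², depth = V / A = 1.59 in.

d ≈ 1.59 in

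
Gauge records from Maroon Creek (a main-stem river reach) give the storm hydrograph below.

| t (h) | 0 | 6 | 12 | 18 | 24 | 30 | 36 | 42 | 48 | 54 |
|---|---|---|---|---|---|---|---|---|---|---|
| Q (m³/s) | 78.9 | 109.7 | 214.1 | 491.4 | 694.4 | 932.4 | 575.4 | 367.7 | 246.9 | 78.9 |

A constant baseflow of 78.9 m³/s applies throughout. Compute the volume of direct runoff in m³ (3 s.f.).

V ≈ 6.48 × 10^7 m³

Direct-runoff ordinates (Q − Q_b): 0.0, 30.8, 135.2, 412.5, 615.5, 853.5, 496.5, 288.8, 168.0, 0.0 m³/s.
ΣQ_DR = 3001 m³/s.
With Δt = 6 h = 21600 s, V = ΣQ_DR · Δt = 3001 × 21600 = 6.48 × 10^7 m³.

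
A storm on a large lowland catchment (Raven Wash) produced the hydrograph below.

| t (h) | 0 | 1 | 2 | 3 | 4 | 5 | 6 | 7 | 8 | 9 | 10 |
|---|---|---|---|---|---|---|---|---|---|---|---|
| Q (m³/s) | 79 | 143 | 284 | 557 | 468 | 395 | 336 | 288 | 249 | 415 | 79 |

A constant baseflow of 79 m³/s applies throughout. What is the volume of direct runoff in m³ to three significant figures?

Direct-runoff ordinates (Q − Q_b): 0.0, 64.0, 205.0, 478.0, 389.0, 316.0, 257.0, 209.0, 170.0, 336.0, 0.0 m³/s.
ΣQ_DR = 2424 m³/s.
With Δt = 1 h = 3600 s, V = ΣQ_DR · Δt = 2424 × 3600 = 8.73 × 10^6 m³.

V ≈ 8.73 × 10^6 m³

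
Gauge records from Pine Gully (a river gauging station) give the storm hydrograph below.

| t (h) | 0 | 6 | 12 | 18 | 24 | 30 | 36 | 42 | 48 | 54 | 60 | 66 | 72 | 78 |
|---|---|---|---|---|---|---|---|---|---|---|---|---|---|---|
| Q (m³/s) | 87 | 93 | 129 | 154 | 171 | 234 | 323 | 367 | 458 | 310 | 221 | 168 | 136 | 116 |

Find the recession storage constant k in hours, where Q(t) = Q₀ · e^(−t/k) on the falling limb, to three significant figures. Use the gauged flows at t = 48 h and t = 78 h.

On the falling limb, Q drops from 458 to 116 m³/s between t = 48 h and t = 78 h (Δt = 30 h).
k = −Δt / ln(Q₂/Q₁) = −30 / ln(116/458) = 21.8 h.

k ≈ 21.8 h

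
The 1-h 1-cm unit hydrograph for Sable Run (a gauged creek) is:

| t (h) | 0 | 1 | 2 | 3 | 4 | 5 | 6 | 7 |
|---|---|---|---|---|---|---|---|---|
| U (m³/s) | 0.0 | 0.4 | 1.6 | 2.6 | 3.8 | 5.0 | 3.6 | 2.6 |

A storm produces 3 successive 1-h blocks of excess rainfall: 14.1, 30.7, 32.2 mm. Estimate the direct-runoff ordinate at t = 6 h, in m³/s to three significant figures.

Q ≈ 32.7 m³/s

By discrete convolution, Q_j = Σ (P_i / 10 mm) · U_{j−i}.
At t = 6 h (j=6): Q = (14.1/10)·3.6 + (30.7/10)·5.0 + (32.2/10)·3.8 = 32.7 m³/s.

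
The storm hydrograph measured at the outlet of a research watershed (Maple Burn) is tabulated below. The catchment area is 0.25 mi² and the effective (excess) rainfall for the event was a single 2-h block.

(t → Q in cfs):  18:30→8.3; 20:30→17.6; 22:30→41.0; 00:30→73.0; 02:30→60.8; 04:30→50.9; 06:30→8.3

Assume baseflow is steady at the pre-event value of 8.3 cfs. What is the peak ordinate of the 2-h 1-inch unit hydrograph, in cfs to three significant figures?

U_p ≈ 25.9 cfs

Direct runoff: 0.0, 9.3, 32.7, 64.7, 52.5, 42.6, 0.0 cfs; ΣQ_DR = 201.8 cfs, peak = 64.7 cfs.
Runoff depth d = ΣQ_DR·Δt / A = 201.8 × 7200 / (0.25 mi²) = 2.502 in.
The 1-inch UH is the DRH scaled by (1 in)/d, so U_p = 64.7 × 1/2.502 = 25.9 cfs.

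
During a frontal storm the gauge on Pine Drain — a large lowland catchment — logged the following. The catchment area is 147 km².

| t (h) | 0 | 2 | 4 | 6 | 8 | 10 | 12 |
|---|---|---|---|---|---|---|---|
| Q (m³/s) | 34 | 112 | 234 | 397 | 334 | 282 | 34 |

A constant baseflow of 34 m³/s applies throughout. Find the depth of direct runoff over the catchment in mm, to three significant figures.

d ≈ 58.2 mm

Direct runoff: 0.0, 78.0, 200.0, 363.0, 300.0, 248.0, 0.0 m³/s; ΣQ_DR = 1189 m³/s.
V = ΣQ_DR · Δt = 1189 × 7200 s = 8.561 × 10^6 m³.
Over A = 147 km², depth = V / A = 58.2 mm.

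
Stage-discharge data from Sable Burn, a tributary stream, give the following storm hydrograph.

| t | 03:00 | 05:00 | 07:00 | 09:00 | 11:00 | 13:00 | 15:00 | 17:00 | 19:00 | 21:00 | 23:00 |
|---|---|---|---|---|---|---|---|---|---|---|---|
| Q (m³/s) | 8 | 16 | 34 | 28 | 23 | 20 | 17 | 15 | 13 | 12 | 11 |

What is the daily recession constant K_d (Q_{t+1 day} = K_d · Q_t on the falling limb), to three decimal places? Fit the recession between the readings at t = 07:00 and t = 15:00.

K_d ≈ 0.125

Between t = 07:00 and t = 15:00 the flow falls from 34 to 17 m³/s over 4×2 h = 8 h.
Per-interval ratio K = (17/34)^(1/4) = 0.8409; K_d = K^(24/2) = 0.125.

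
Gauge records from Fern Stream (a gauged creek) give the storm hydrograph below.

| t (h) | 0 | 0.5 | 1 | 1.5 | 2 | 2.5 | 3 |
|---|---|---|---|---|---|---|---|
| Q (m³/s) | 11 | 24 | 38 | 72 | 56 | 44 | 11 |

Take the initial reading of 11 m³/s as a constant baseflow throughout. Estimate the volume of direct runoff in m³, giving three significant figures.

V ≈ 3.22 × 10^5 m³

Direct-runoff ordinates (Q − Q_b): 0.0, 13.0, 27.0, 61.0, 45.0, 33.0, 0.0 m³/s.
ΣQ_DR = 179.0 m³/s.
With Δt = 0.5 h = 1800 s, V = ΣQ_DR · Δt = 179.0 × 1800 = 3.22 × 10^5 m³.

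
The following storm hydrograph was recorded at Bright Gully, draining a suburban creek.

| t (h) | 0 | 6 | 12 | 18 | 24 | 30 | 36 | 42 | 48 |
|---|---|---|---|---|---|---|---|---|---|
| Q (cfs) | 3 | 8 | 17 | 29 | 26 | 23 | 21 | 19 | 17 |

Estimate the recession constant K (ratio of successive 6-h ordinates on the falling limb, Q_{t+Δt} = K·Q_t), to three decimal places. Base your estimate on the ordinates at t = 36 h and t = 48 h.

Using the recession-limb readings at t = 36 h and t = 48 h: Q falls from 21 to 17 cfs over 2 intervals.
K = (Q₂/Q₁)^(1/2) = (17/21)^(1/2) = 0.900.

K ≈ 0.900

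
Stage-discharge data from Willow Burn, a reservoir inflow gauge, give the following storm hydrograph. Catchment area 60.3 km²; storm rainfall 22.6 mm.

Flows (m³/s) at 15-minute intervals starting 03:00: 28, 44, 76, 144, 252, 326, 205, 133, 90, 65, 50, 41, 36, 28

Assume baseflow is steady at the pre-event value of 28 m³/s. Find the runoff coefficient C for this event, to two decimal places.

C ≈ 0.74

ΣQ_DR = 1126 m³/s; V = ΣQ_DR·Δt = 1.013 × 10^6 m³.
Runoff depth d = V / A = 16.81 mm.
C = d / P = 16.81 / 22.6 = 0.74.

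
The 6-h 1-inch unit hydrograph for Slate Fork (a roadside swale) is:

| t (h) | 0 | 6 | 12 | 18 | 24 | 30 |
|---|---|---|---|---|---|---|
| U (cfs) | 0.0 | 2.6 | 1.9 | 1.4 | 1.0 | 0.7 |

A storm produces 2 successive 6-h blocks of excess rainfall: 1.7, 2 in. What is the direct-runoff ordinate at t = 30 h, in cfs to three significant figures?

By discrete convolution, Q_j = Σ (P_i / 1 in) · U_{j−i}.
At t = 30 h (j=5): Q = (1.7/1)·0.7 + (2/1)·1.0 = 3.19 cfs.

Q ≈ 3.19 cfs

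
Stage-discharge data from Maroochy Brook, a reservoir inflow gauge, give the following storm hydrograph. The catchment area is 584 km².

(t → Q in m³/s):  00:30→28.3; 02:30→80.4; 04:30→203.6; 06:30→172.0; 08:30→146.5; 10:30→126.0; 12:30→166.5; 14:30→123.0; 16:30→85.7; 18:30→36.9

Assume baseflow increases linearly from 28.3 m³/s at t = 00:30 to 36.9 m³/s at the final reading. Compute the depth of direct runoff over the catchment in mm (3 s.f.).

Direct runoff: 0.00, 51.14, 173.39, 140.83, 114.38, 92.92, 132.47, 88.01, 49.76, 0.00 m³/s; ΣQ_DR = 842.9 m³/s.
V = ΣQ_DR · Δt = 842.9 × 7200 s = 6.069 × 10^6 m³.
Over A = 584 km², depth = V / A = 10.4 mm.

d ≈ 10.4 mm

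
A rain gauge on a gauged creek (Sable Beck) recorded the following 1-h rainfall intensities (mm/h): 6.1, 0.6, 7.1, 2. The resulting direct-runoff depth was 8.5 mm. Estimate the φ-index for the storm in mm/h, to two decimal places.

φ ≈ 2.35 mm/h

Only the 2 blocks with intensity above φ contribute runoff: 6.1, 7.1 mm/h.
Σ(I−φ)·Δt = d  ⇒  (6.1+7.1 − 2φ)·1 = 8.5
φ = (13.20 − 8.5/1) / 2 = 2.35 mm/h.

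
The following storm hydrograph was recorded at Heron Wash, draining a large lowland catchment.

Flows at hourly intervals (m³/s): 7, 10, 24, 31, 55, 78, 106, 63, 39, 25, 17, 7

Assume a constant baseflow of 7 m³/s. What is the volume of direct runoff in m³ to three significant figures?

Direct-runoff ordinates (Q − Q_b): 0.0, 3.0, 17.0, 24.0, 48.0, 71.0, 99.0, 56.0, 32.0, 18.0, 10.0, 0.0 m³/s.
ΣQ_DR = 378.0 m³/s.
With Δt = 1 h = 3600 s, V = ΣQ_DR · Δt = 378.0 × 3600 = 1.36 × 10^6 m³.

V ≈ 1.36 × 10^6 m³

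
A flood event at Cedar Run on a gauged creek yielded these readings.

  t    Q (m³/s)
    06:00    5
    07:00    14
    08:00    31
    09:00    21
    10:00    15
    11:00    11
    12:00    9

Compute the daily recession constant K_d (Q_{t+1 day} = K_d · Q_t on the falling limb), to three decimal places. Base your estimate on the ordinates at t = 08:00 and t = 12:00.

Between t = 08:00 and t = 12:00 the flow falls from 31 to 9 m³/s over 4×1 h = 4 h.
Per-interval ratio K = (9/31)^(1/4) = 0.7340; K_d = K^(24/1) = 0.001.

K_d ≈ 0.001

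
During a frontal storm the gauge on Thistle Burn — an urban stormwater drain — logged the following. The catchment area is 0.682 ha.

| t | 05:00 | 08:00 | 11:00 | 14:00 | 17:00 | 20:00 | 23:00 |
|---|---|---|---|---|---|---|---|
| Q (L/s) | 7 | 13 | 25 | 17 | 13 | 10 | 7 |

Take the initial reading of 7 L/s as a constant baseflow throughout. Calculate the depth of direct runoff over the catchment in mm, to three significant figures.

Direct runoff: 0.0, 6.0, 18.0, 10.0, 6.0, 3.0, 0.0 L/s; ΣQ_DR = 43.00 L/s.
V = ΣQ_DR · Δt = 43.00 × 10800 s = 4.644 × 10^5 L.
Over A = 0.682 ha, depth = V / A = 68.1 mm.

d ≈ 68.1 mm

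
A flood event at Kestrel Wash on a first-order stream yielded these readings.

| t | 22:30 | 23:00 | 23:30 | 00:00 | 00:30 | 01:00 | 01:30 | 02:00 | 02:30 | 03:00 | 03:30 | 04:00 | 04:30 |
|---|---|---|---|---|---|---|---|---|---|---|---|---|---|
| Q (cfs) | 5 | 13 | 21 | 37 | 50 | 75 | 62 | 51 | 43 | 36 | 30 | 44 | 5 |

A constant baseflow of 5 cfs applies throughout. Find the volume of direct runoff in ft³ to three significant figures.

V ≈ 7.33 × 10^5 ft³

Direct-runoff ordinates (Q − Q_b): 0.0, 8.0, 16.0, 32.0, 45.0, 70.0, 57.0, 46.0, 38.0, 31.0, 25.0, 39.0, 0.0 cfs.
ΣQ_DR = 407.0 cfs.
With Δt = 0.5 h = 1800 s, V = ΣQ_DR · Δt = 407.0 × 1800 = 7.33 × 10^5 ft³.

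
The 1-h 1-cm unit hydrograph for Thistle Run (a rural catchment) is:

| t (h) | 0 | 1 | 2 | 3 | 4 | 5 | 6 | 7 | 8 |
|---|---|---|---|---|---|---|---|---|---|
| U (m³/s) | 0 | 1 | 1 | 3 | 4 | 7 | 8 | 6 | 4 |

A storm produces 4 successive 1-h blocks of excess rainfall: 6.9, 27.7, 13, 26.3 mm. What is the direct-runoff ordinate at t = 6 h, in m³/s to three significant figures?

By discrete convolution, Q_j = Σ (P_i / 10 mm) · U_{j−i}.
At t = 6 h (j=6): Q = (6.9/10)·8 + (27.7/10)·7 + (13/10)·4 + (26.3/10)·3 = 38.0 m³/s.

Q ≈ 38.0 m³/s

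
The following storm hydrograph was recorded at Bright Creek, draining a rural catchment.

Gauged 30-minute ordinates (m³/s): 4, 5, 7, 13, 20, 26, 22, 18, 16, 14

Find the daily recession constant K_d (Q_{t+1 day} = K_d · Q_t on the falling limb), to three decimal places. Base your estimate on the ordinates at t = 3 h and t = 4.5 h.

K_d ≈ 0.001

Between t = 3 h and t = 4.5 h the flow falls from 22 to 14 m³/s over 3×0.5 h = 1.5 h.
Per-interval ratio K = (14/22)^(1/3) = 0.8601; K_d = K^(24/0.5) = 0.001.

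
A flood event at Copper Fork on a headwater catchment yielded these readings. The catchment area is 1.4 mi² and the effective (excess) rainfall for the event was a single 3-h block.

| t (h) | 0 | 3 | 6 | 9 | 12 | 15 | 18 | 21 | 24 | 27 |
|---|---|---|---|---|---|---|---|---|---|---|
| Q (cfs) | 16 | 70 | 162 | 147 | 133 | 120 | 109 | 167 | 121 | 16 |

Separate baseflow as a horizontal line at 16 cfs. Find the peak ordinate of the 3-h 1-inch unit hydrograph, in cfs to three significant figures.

U_p ≈ 50.5 cfs

Direct runoff: 0.0, 54.0, 146.0, 131.0, 117.0, 104.0, 93.0, 151.0, 105.0, 0.0 cfs; ΣQ_DR = 901.0 cfs, peak = 151.0 cfs.
Runoff depth d = ΣQ_DR·Δt / A = 901.0 × 10800 / (1.4 mi²) = 2.992 in.
The 1-inch UH is the DRH scaled by (1 in)/d, so U_p = 151.0 × 1/2.992 = 50.5 cfs.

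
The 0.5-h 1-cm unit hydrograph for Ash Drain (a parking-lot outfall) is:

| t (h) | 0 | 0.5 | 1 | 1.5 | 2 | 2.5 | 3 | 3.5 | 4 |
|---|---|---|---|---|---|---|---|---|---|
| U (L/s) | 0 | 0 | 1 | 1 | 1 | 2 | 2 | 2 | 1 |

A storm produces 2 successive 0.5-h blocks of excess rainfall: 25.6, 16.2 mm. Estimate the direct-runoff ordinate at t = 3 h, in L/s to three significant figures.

Q ≈ 8.36 L/s

By discrete convolution, Q_j = Σ (P_i / 10 mm) · U_{j−i}.
At t = 3 h (j=6): Q = (25.6/10)·2 + (16.2/10)·2 = 8.36 L/s.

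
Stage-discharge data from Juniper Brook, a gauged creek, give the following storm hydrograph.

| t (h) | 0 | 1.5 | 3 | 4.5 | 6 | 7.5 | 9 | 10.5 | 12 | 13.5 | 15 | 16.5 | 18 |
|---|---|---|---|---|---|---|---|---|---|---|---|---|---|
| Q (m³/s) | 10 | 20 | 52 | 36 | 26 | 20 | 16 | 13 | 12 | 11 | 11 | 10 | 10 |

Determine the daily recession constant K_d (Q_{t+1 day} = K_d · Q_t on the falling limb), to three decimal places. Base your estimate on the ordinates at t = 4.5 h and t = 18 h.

K_d ≈ 0.103

Between t = 4.5 h and t = 18 h the flow falls from 36 to 10 m³/s over 9×1.5 h = 13.5 h.
Per-interval ratio K = (10/36)^(1/9) = 0.8673; K_d = K^(24/1.5) = 0.103.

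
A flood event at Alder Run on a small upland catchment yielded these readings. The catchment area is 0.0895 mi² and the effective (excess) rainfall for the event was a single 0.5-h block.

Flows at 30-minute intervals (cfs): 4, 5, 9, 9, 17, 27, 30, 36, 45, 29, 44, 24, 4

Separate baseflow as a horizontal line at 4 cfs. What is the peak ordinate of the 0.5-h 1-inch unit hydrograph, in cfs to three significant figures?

U_p ≈ 20.5 cfs

Direct runoff: 0.0, 1.0, 5.0, 5.0, 13.0, 23.0, 26.0, 32.0, 41.0, 25.0, 40.0, 20.0, 0.0 cfs; ΣQ_DR = 231.0 cfs, peak = 41.0 cfs.
Runoff depth d = ΣQ_DR·Δt / A = 231.0 × 1800 / (0.0895 mi²) = 2.000 in.
The 1-inch UH is the DRH scaled by (1 in)/d, so U_p = 41.0 × 1/2.000 = 20.5 cfs.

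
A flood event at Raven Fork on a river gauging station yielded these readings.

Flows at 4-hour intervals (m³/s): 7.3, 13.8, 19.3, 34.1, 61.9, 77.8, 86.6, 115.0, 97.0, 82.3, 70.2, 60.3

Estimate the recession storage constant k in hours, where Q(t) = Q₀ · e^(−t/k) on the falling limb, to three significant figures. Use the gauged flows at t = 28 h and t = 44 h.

On the falling limb, Q drops from 115.0 to 60.3 m³/s between t = 28 h and t = 44 h (Δt = 16 h).
k = −Δt / ln(Q₂/Q₁) = −16 / ln(60.3/115.0) = 24.8 h.

k ≈ 24.8 h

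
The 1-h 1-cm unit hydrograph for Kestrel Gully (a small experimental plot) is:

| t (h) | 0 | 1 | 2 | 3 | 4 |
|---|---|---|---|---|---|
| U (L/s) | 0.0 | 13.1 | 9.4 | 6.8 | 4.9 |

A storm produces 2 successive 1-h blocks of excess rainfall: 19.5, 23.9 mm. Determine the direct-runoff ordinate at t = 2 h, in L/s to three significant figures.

By discrete convolution, Q_j = Σ (P_i / 10 mm) · U_{j−i}.
At t = 2 h (j=2): Q = (19.5/10)·9.4 + (23.9/10)·13.1 = 49.6 L/s.

Q ≈ 49.6 L/s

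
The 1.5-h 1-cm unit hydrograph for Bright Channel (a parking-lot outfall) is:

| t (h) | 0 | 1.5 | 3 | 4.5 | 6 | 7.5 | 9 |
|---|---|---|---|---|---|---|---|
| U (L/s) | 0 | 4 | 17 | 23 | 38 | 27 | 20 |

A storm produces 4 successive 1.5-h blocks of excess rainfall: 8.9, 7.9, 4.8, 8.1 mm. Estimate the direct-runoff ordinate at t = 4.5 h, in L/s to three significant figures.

Q ≈ 35.8 L/s

By discrete convolution, Q_j = Σ (P_i / 10 mm) · U_{j−i}.
At t = 4.5 h (j=3): Q = (8.9/10)·23 + (7.9/10)·17 + (4.8/10)·4 + (8.1/10)·0 = 35.8 L/s.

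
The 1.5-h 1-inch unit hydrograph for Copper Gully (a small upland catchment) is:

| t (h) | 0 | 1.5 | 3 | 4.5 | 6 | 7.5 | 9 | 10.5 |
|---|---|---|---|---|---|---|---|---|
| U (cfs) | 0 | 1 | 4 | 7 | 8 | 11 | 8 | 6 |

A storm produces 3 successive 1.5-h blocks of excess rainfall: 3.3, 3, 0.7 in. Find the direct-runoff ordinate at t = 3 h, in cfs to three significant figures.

Q ≈ 16.2 cfs

By discrete convolution, Q_j = Σ (P_i / 1 in) · U_{j−i}.
At t = 3 h (j=2): Q = (3.3/1)·4 + (3/1)·1 + (0.7/1)·0 = 16.2 cfs.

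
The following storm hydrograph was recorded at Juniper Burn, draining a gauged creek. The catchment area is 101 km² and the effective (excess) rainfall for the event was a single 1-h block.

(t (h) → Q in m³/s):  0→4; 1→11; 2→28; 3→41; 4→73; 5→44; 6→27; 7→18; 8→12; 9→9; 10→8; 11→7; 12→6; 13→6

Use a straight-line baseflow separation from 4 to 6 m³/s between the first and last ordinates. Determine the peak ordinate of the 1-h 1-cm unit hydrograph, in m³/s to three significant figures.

U_p ≈ 85.7 m³/s

Direct runoff: 0.00, 6.85, 23.69, 36.54, 68.38, 39.23, 22.08, 12.92, 6.77, 3.62, 2.46, 1.31, 0.15, 0.00 m³/s; ΣQ_DR = 224.0 m³/s, peak = 68.38 m³/s.
Runoff depth d = ΣQ_DR·Δt / A = 224.0 × 3600 / (101 km²) = 7.984 mm.
The 1-cm UH is the DRH scaled by (10 mm)/d, so U_p = 68.38 × 10/7.984 = 85.7 m³/s.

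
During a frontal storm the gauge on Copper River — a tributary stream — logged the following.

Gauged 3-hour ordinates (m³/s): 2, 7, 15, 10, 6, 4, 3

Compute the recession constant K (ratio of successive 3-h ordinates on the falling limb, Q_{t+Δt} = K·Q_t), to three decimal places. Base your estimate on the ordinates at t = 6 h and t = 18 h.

Using the recession-limb readings at t = 6 h and t = 18 h: Q falls from 15 to 3 m³/s over 4 intervals.
K = (Q₂/Q₁)^(1/4) = (3/15)^(1/4) = 0.669.

K ≈ 0.669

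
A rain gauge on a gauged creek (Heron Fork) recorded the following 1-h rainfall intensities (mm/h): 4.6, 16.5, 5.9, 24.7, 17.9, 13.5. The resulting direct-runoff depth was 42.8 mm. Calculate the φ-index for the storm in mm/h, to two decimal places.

Only the 4 blocks with intensity above φ contribute runoff: 16.5, 24.7, 17.9, 13.5 mm/h.
Σ(I−φ)·Δt = d  ⇒  (16.5+24.7+17.9+13.5 − 4φ)·1 = 42.8
φ = (72.60 − 42.8/1) / 4 = 7.45 mm/h.

φ ≈ 7.45 mm/h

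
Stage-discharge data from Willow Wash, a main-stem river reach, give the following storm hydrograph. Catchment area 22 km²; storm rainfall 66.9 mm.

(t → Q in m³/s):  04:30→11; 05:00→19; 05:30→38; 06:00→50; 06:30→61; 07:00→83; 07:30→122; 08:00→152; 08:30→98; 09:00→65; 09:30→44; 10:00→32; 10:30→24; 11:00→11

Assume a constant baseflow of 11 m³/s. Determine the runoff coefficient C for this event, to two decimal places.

C ≈ 0.80

ΣQ_DR = 656.0 m³/s; V = ΣQ_DR·Δt = 1.181 × 10^6 m³.
Runoff depth d = V / A = 53.67 mm.
C = d / P = 53.67 / 66.9 = 0.80.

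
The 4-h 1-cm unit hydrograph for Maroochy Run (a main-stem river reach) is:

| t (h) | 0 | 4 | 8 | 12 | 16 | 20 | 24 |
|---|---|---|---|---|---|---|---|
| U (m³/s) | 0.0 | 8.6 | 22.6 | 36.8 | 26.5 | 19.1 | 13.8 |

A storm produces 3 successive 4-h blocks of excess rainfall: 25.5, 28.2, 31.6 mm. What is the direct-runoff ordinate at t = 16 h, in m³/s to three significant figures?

Q ≈ 243 m³/s

By discrete convolution, Q_j = Σ (P_i / 10 mm) · U_{j−i}.
At t = 16 h (j=4): Q = (25.5/10)·26.5 + (28.2/10)·36.8 + (31.6/10)·22.6 = 243 m³/s.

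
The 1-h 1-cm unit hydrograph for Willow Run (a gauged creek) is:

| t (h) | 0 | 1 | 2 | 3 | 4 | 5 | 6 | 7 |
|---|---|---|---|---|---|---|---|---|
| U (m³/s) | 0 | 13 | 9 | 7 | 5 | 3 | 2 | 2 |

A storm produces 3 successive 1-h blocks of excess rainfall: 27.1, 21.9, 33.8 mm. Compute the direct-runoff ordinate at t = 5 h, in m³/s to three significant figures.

By discrete convolution, Q_j = Σ (P_i / 10 mm) · U_{j−i}.
At t = 5 h (j=5): Q = (27.1/10)·3 + (21.9/10)·5 + (33.8/10)·7 = 42.7 m³/s.

Q ≈ 42.7 m³/s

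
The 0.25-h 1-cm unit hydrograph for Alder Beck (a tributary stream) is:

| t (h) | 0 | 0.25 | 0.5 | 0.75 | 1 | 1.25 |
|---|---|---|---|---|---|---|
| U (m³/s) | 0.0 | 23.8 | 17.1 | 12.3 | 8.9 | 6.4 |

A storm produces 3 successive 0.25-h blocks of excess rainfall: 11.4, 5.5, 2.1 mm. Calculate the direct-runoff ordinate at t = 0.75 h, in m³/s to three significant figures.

By discrete convolution, Q_j = Σ (P_i / 10 mm) · U_{j−i}.
At t = 0.75 h (j=3): Q = (11.4/10)·12.3 + (5.5/10)·17.1 + (2.1/10)·23.8 = 28.4 m³/s.

Q ≈ 28.4 m³/s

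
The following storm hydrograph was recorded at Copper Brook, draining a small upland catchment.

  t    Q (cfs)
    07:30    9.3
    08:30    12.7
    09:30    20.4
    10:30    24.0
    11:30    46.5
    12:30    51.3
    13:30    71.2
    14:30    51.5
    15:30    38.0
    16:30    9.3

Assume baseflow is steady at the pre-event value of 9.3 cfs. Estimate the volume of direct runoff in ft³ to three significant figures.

V ≈ 8.68 × 10^5 ft³

Direct-runoff ordinates (Q − Q_b): 0.0, 3.4, 11.1, 14.7, 37.2, 42.0, 61.9, 42.2, 28.7, 0.0 cfs.
ΣQ_DR = 241.2 cfs.
With Δt = 1 h = 3600 s, V = ΣQ_DR · Δt = 241.2 × 3600 = 8.68 × 10^5 ft³.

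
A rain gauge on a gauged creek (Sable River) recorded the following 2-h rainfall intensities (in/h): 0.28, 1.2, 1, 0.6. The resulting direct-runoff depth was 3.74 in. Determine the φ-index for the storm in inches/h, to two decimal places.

φ ≈ 0.31 in/h

Only the 3 blocks with intensity above φ contribute runoff: 1.2, 1, 0.6 in/h.
Σ(I−φ)·Δt = d  ⇒  (1.2+1+0.6 − 3φ)·2 = 3.74
φ = (2.800 − 3.74/2) / 3 = 0.31 in/h.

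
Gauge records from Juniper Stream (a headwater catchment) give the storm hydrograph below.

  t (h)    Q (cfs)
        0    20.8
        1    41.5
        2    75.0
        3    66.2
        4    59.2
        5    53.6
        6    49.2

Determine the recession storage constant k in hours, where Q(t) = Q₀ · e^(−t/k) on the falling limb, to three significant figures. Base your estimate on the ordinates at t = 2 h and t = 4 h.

k ≈ 8.45 h

On the falling limb, Q drops from 75.0 to 59.2 cfs between t = 2 h and t = 4 h (Δt = 2 h).
k = −Δt / ln(Q₂/Q₁) = −2 / ln(59.2/75.0) = 8.45 h.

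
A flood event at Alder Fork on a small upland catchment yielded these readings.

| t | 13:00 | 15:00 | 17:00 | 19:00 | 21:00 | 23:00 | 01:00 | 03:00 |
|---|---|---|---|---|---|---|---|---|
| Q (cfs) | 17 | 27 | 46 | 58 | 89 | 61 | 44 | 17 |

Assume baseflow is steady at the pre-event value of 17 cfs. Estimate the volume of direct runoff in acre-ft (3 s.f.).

V ≈ 36.9 acre-ft

Direct-runoff ordinates (Q − Q_b): 0.0, 10.0, 29.0, 41.0, 72.0, 44.0, 27.0, 0.0 cfs.
ΣQ_DR = 223.0 cfs.
With Δt = 2 h = 7200 s, V = ΣQ_DR · Δt = 223.0 × 7200 = 1.61 × 10^6 ft³ = 36.9 acre-ft.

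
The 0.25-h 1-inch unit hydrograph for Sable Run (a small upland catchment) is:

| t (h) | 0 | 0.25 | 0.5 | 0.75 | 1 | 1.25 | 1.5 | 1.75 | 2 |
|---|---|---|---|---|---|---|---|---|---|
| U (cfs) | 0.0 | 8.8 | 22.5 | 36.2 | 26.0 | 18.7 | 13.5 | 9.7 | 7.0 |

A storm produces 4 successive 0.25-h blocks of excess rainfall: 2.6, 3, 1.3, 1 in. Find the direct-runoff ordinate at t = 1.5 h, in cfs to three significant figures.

Q ≈ 161 cfs

By discrete convolution, Q_j = Σ (P_i / 1 in) · U_{j−i}.
At t = 1.5 h (j=6): Q = (2.6/1)·13.5 + (3/1)·18.7 + (1.3/1)·26.0 + (1/1)·36.2 = 161 cfs.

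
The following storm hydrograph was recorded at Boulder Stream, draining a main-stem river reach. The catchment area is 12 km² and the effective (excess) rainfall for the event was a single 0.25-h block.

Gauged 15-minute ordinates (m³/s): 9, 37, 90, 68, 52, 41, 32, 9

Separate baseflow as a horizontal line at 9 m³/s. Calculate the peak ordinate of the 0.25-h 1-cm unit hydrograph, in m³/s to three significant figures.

U_p ≈ 40.6 m³/s

Direct runoff: 0.0, 28.0, 81.0, 59.0, 43.0, 32.0, 23.0, 0.0 m³/s; ΣQ_DR = 266.0 m³/s, peak = 81.0 m³/s.
Runoff depth d = ΣQ_DR·Δt / A = 266.0 × 900 / (12 km²) = 19.95 mm.
The 1-cm UH is the DRH scaled by (10 mm)/d, so U_p = 81.0 × 10/19.95 = 40.6 m³/s.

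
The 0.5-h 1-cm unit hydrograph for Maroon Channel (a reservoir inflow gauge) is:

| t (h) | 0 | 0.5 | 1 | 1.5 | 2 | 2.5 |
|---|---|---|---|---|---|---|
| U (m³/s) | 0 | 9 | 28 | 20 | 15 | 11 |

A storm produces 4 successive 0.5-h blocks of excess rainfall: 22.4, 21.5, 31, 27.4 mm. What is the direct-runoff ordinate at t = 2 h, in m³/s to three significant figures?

By discrete convolution, Q_j = Σ (P_i / 10 mm) · U_{j−i}.
At t = 2 h (j=4): Q = (22.4/10)·15 + (21.5/10)·20 + (31/10)·28 + (27.4/10)·9 = 188 m³/s.

Q ≈ 188 m³/s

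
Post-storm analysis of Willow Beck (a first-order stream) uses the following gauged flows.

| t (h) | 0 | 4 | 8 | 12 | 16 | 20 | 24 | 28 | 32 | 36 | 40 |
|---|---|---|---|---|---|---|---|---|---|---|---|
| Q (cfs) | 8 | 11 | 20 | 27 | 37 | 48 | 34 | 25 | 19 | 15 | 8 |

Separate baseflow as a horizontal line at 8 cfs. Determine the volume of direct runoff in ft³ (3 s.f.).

Direct-runoff ordinates (Q − Q_b): 0.0, 3.0, 12.0, 19.0, 29.0, 40.0, 26.0, 17.0, 11.0, 7.0, 0.0 cfs.
ΣQ_DR = 164.0 cfs.
With Δt = 4 h = 14400 s, V = ΣQ_DR · Δt = 164.0 × 14400 = 2.36 × 10^6 ft³.

V ≈ 2.36 × 10^6 ft³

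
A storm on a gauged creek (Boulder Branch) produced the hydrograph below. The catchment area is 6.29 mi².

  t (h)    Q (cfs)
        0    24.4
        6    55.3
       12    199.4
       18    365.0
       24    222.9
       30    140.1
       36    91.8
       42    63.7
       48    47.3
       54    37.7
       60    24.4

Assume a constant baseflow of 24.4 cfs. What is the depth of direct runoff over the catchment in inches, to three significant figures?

Direct runoff: 0.0, 30.9, 175.0, 340.6, 198.5, 115.7, 67.4, 39.3, 22.9, 13.3, 0.0 cfs; ΣQ_DR = 1004 cfs.
V = ΣQ_DR · Δt = 1004 × 21600 s = 2.168 × 10^7 ft³.
Over A = 6.29 mi², depth = V / A = 1.48 in.

d ≈ 1.48 in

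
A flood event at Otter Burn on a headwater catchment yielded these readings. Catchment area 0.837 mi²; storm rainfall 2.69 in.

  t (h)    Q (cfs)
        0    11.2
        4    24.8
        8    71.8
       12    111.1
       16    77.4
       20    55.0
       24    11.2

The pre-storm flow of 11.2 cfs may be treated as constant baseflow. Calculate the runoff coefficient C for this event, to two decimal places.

C ≈ 0.78

ΣQ_DR = 284.1 cfs; V = ΣQ_DR·Δt = 4.091 × 10^6 ft³.
Runoff depth d = V / A = 2.104 in.
C = d / P = 2.104 / 2.69 = 0.78.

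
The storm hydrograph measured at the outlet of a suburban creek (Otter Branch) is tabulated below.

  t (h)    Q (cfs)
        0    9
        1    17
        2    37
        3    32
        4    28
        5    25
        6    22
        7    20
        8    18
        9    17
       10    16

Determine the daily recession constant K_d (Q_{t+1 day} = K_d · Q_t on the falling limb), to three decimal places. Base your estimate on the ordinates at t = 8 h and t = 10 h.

Between t = 8 h and t = 10 h the flow falls from 18 to 16 cfs over 2×1 h = 2 h.
Per-interval ratio K = (16/18)^(1/2) = 0.9428; K_d = K^(24/1) = 0.243.

K_d ≈ 0.243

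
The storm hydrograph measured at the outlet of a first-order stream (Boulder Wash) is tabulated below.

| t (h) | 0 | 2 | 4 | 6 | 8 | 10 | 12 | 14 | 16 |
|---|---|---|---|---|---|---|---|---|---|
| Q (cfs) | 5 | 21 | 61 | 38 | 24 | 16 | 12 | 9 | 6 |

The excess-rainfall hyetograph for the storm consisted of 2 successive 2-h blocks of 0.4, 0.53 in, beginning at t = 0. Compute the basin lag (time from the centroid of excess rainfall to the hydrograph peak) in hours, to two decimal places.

Centroid of excess rainfall: t_c = Σ P_i·t̄_i / ΣP_i = 2.1398 h (block centres at 1, 3 h).
Hydrograph peak occurs at t = 4 h, so basin lag t_L = 4 − 2.1398 = 1.86 h.

t_L ≈ 1.86 h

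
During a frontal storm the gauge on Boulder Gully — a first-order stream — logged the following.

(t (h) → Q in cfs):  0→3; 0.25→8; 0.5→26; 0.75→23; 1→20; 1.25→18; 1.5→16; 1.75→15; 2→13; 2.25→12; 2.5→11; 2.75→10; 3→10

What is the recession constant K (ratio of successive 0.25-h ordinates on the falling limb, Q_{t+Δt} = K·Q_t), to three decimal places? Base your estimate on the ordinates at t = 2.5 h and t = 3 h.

K ≈ 0.953

Using the recession-limb readings at t = 2.5 h and t = 3 h: Q falls from 11 to 10 cfs over 2 intervals.
K = (Q₂/Q₁)^(1/2) = (10/11)^(1/2) = 0.953.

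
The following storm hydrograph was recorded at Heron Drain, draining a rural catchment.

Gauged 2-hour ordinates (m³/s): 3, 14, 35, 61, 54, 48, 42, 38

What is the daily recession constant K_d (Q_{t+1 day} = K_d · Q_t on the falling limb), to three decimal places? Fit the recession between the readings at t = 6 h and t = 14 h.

K_d ≈ 0.242

Between t = 6 h and t = 14 h the flow falls from 61 to 38 m³/s over 4×2 h = 8 h.
Per-interval ratio K = (38/61)^(1/4) = 0.8884; K_d = K^(24/2) = 0.242.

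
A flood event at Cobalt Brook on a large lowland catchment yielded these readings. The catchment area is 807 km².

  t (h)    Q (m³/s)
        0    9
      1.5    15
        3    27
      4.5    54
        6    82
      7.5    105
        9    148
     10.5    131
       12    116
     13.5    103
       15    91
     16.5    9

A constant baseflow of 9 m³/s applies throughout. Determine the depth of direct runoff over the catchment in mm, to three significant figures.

d ≈ 5.23 mm

Direct runoff: 0.0, 6.0, 18.0, 45.0, 73.0, 96.0, 139.0, 122.0, 107.0, 94.0, 82.0, 0.0 m³/s; ΣQ_DR = 782.0 m³/s.
V = ΣQ_DR · Δt = 782.0 × 5400 s = 4.223 × 10^6 m³.
Over A = 807 km², depth = V / A = 5.23 mm.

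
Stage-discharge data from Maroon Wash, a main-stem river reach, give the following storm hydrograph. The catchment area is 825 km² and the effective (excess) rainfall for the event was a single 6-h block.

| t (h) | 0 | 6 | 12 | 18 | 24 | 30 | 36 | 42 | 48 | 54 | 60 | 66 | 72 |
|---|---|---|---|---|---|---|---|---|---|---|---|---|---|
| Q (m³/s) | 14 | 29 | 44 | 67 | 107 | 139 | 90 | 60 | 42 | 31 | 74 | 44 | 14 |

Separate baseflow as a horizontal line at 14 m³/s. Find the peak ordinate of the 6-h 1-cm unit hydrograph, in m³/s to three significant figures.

Direct runoff: 0.0, 15.0, 30.0, 53.0, 93.0, 125.0, 76.0, 46.0, 28.0, 17.0, 60.0, 30.0, 0.0 m³/s; ΣQ_DR = 573.0 m³/s, peak = 125.0 m³/s.
Runoff depth d = ΣQ_DR·Δt / A = 573.0 × 21600 / (825 km²) = 15.00 mm.
The 1-cm UH is the DRH scaled by (10 mm)/d, so U_p = 125.0 × 10/15.00 = 83.3 m³/s.

U_p ≈ 83.3 m³/s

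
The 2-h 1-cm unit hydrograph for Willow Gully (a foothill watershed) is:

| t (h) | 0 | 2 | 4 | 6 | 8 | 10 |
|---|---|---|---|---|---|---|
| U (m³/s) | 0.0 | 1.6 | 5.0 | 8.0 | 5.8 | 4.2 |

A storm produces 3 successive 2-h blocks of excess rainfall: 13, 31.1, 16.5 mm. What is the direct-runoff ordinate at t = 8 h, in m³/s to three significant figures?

By discrete convolution, Q_j = Σ (P_i / 10 mm) · U_{j−i}.
At t = 8 h (j=4): Q = (13/10)·5.8 + (31.1/10)·8.0 + (16.5/10)·5.0 = 40.7 m³/s.

Q ≈ 40.7 m³/s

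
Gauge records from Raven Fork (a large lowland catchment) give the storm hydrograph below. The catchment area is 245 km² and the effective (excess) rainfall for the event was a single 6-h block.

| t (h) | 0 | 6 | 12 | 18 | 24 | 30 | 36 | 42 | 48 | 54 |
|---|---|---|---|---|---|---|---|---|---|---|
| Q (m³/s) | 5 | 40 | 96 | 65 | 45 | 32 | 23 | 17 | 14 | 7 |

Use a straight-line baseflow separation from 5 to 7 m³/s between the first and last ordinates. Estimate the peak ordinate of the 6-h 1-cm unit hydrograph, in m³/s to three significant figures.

Direct runoff: 0.00, 34.78, 90.56, 59.33, 39.11, 25.89, 16.67, 10.44, 7.22, 0.00 m³/s; ΣQ_DR = 284.0 m³/s, peak = 90.56 m³/s.
Runoff depth d = ΣQ_DR·Δt / A = 284.0 × 21600 / (245 km²) = 25.04 mm.
The 1-cm UH is the DRH scaled by (10 mm)/d, so U_p = 90.56 × 10/25.04 = 36.2 m³/s.

U_p ≈ 36.2 m³/s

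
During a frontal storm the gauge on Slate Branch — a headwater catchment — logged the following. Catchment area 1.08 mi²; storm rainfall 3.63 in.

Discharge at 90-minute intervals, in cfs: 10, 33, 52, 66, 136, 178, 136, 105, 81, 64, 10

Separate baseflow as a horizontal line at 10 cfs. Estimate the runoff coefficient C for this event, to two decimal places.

C ≈ 0.45

ΣQ_DR = 761.0 cfs; V = ΣQ_DR·Δt = 4.109 × 10^6 ft³.
Runoff depth d = V / A = 1.638 in.
C = d / P = 1.638 / 3.63 = 0.45.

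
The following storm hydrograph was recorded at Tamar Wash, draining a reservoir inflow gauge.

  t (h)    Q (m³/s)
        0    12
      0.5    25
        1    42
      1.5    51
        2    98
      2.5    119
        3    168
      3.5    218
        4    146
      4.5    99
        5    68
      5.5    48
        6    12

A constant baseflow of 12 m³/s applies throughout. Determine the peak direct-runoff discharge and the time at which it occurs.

Subtracting baseflow gives direct-runoff ordinates: 0.0, 13.0, 30.0, 39.0, 86.0, 107.0, 156.0, 206.0, 134.0, 87.0, 56.0, 36.0, 0.0 m³/s.
The maximum is 206.0 m³/s, occurring at the reading for t = 3.5 h.

Q_p = 206.0 m³/s at t = 3.5 h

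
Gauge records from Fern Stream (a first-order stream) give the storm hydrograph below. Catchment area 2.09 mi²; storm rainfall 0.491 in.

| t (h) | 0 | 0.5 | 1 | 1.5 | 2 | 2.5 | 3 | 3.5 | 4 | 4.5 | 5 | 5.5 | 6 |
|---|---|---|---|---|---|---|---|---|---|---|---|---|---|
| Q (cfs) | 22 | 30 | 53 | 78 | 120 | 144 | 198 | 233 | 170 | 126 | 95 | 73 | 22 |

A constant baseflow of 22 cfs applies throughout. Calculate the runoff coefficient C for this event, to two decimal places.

C ≈ 0.81

ΣQ_DR = 1078 cfs; V = ΣQ_DR·Δt = 1.940 × 10^6 ft³.
Runoff depth d = V / A = 0.3996 in.
C = d / P = 0.3996 / 0.491 = 0.81.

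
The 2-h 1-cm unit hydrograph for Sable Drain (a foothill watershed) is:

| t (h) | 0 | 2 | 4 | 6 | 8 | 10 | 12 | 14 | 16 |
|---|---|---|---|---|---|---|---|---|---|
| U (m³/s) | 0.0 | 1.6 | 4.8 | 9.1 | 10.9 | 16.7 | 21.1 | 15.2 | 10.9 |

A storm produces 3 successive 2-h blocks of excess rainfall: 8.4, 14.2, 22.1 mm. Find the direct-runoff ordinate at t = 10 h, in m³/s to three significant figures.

By discrete convolution, Q_j = Σ (P_i / 10 mm) · U_{j−i}.
At t = 10 h (j=5): Q = (8.4/10)·16.7 + (14.2/10)·10.9 + (22.1/10)·9.1 = 49.6 m³/s.

Q ≈ 49.6 m³/s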